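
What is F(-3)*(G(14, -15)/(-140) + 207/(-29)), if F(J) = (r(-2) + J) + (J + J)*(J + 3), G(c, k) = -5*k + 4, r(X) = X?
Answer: 31271/812 ≈ 38.511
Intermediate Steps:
G(c, k) = 4 - 5*k
F(J) = -2 + J + 2*J*(3 + J) (F(J) = (-2 + J) + (J + J)*(J + 3) = (-2 + J) + (2*J)*(3 + J) = (-2 + J) + 2*J*(3 + J) = -2 + J + 2*J*(3 + J))
F(-3)*(G(14, -15)/(-140) + 207/(-29)) = (-2 + 2*(-3)² + 7*(-3))*((4 - 5*(-15))/(-140) + 207/(-29)) = (-2 + 2*9 - 21)*((4 + 75)*(-1/140) + 207*(-1/29)) = (-2 + 18 - 21)*(79*(-1/140) - 207/29) = -5*(-79/140 - 207/29) = -5*(-31271/4060) = 31271/812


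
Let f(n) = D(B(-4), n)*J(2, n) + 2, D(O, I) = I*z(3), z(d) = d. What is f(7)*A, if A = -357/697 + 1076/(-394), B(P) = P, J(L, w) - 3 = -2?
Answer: -602485/8077 ≈ -74.593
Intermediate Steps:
J(L, w) = 1 (J(L, w) = 3 - 2 = 1)
D(O, I) = 3*I (D(O, I) = I*3 = 3*I)
A = -26195/8077 (A = -357*1/697 + 1076*(-1/394) = -21/41 - 538/197 = -26195/8077 ≈ -3.2432)
f(n) = 2 + 3*n (f(n) = (3*n)*1 + 2 = 3*n + 2 = 2 + 3*n)
f(7)*A = (2 + 3*7)*(-26195/8077) = (2 + 21)*(-26195/8077) = 23*(-26195/8077) = -602485/8077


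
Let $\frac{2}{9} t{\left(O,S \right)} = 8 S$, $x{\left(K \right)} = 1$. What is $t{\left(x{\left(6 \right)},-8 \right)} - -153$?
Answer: $-135$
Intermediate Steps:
$t{\left(O,S \right)} = 36 S$ ($t{\left(O,S \right)} = \frac{9 \cdot 8 S}{2} = 36 S$)
$t{\left(x{\left(6 \right)},-8 \right)} - -153 = 36 \left(-8\right) - -153 = -288 + 153 = -135$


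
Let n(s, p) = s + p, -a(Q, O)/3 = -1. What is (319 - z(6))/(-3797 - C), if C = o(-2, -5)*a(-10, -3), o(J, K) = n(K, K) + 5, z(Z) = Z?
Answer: -313/3782 ≈ -0.082760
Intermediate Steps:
a(Q, O) = 3 (a(Q, O) = -3*(-1) = 3)
n(s, p) = p + s
o(J, K) = 5 + 2*K (o(J, K) = (K + K) + 5 = 2*K + 5 = 5 + 2*K)
C = -15 (C = (5 + 2*(-5))*3 = (5 - 10)*3 = -5*3 = -15)
(319 - z(6))/(-3797 - C) = (319 - 1*6)/(-3797 - 1*(-15)) = (319 - 6)/(-3797 + 15) = 313/(-3782) = 313*(-1/3782) = -313/3782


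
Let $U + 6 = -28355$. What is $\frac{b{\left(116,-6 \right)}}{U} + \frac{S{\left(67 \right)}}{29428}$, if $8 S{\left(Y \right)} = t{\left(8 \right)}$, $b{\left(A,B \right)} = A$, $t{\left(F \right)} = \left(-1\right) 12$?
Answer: $- \frac{6912379}{1669215016} \approx -0.0041411$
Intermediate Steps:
$t{\left(F \right)} = -12$
$U = -28361$ ($U = -6 - 28355 = -28361$)
$S{\left(Y \right)} = - \frac{3}{2}$ ($S{\left(Y \right)} = \frac{1}{8} \left(-12\right) = - \frac{3}{2}$)
$\frac{b{\left(116,-6 \right)}}{U} + \frac{S{\left(67 \right)}}{29428} = \frac{116}{-28361} - \frac{3}{2 \cdot 29428} = 116 \left(- \frac{1}{28361}\right) - \frac{3}{58856} = - \frac{116}{28361} - \frac{3}{58856} = - \frac{6912379}{1669215016}$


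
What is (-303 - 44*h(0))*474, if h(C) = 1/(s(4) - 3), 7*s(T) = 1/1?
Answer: -681612/5 ≈ -1.3632e+5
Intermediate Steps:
s(T) = ⅐ (s(T) = (1/1)/7 = (1*1)/7 = (⅐)*1 = ⅐)
h(C) = -7/20 (h(C) = 1/(⅐ - 3) = 1/(-20/7) = -7/20)
(-303 - 44*h(0))*474 = (-303 - 44*(-7/20))*474 = (-303 + 77/5)*474 = -1438/5*474 = -681612/5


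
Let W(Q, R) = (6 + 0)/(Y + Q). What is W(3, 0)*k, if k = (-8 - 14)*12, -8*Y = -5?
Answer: -12672/29 ≈ -436.97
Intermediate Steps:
Y = 5/8 (Y = -⅛*(-5) = 5/8 ≈ 0.62500)
W(Q, R) = 6/(5/8 + Q) (W(Q, R) = (6 + 0)/(5/8 + Q) = 6/(5/8 + Q))
k = -264 (k = -22*12 = -264)
W(3, 0)*k = (48/(5 + 8*3))*(-264) = (48/(5 + 24))*(-264) = (48/29)*(-264) = -12672/29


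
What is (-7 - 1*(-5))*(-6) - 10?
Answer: 2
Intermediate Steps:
(-7 - 1*(-5))*(-6) - 10 = (-7 + 5)*(-6) - 10 = -2*(-6) - 10 = 12 - 10 = 2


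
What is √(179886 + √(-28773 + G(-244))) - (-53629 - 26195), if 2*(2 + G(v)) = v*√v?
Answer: 79824 + √(179886 + √(-28775 - 244*I*√61)) ≈ 80248.0 - 0.20008*I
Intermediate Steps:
G(v) = -2 + v^(3/2)/2 (G(v) = -2 + (v*√v)/2 = -2 + v^(3/2)/2)
√(179886 + √(-28773 + G(-244))) - (-53629 - 26195) = √(179886 + √(-28773 + (-2 + (-244)^(3/2)/2))) - (-53629 - 26195) = √(179886 + √(-28773 + (-2 + (-488*I*√61)/2))) - 1*(-79824) = √(179886 + √(-28773 + (-2 - 244*I*√61))) + 79824 = √(179886 + √(-28775 - 244*I*√61)) + 79824 = 79824 + √(179886 + √(-28775 - 244*I*√61))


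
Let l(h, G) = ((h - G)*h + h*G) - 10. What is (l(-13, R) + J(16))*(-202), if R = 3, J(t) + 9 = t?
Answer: -33532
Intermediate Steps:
J(t) = -9 + t
l(h, G) = -10 + G*h + h*(h - G) (l(h, G) = (h*(h - G) + G*h) - 10 = (G*h + h*(h - G)) - 10 = -10 + G*h + h*(h - G))
(l(-13, R) + J(16))*(-202) = ((-10 + (-13)²) + (-9 + 16))*(-202) = ((-10 + 169) + 7)*(-202) = (159 + 7)*(-202) = 166*(-202) = -33532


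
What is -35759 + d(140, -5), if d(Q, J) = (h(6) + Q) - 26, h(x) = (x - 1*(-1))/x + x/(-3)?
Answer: -213875/6 ≈ -35646.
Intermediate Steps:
h(x) = -x/3 + (1 + x)/x (h(x) = (x + 1)/x + x*(-⅓) = (1 + x)/x - x/3 = -x/3 + (1 + x)/x)
d(Q, J) = -161/6 + Q (d(Q, J) = ((1 + 1/6 - ⅓*6) + Q) - 26 = ((1 + ⅙ - 2) + Q) - 26 = (-⅚ + Q) - 26 = -161/6 + Q)
-35759 + d(140, -5) = -35759 + (-161/6 + 140) = -35759 + 679/6 = -213875/6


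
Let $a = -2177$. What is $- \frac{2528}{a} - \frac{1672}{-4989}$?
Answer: $\frac{16252136}{10861053} \approx 1.4964$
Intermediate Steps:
$- \frac{2528}{a} - \frac{1672}{-4989} = - \frac{2528}{-2177} - \frac{1672}{-4989} = \left(-2528\right) \left(- \frac{1}{2177}\right) - - \frac{1672}{4989} = \frac{2528}{2177} + \frac{1672}{4989} = \frac{16252136}{10861053}$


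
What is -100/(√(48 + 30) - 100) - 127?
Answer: -625047/4961 + 50*√78/4961 ≈ -125.90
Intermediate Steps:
-100/(√(48 + 30) - 100) - 127 = -100/(√78 - 100) - 127 = -100/(-100 + √78) - 127 = -127 - 100/(-100 + √78)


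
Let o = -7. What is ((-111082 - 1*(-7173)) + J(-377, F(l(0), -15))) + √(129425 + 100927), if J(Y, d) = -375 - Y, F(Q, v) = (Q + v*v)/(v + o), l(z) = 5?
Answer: -103907 + 4*√14397 ≈ -1.0343e+5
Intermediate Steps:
F(Q, v) = (Q + v²)/(-7 + v) (F(Q, v) = (Q + v*v)/(v - 7) = (Q + v²)/(-7 + v))
((-111082 - 1*(-7173)) + J(-377, F(l(0), -15))) + √(129425 + 100927) = ((-111082 - 1*(-7173)) + (-375 - 1*(-377))) + √(129425 + 100927) = ((-111082 + 7173) + (-375 + 377)) + √230352 = (-103909 + 2) + 4*√14397 = -103907 + 4*√14397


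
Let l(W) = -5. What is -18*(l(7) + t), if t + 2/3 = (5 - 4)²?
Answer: 84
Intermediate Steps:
t = ⅓ (t = -⅔ + (5 - 4)² = -⅔ + 1² = -⅔ + 1 = ⅓ ≈ 0.33333)
-18*(l(7) + t) = -18*(-5 + ⅓) = -18*(-14/3) = 84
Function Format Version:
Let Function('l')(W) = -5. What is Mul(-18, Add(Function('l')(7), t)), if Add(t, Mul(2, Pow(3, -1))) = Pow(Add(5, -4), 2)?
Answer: 84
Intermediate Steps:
t = Rational(1, 3) (t = Add(Rational(-2, 3), Pow(Add(5, -4), 2)) = Add(Rational(-2, 3), Pow(1, 2)) = Add(Rational(-2, 3), 1) = Rational(1, 3) ≈ 0.33333)
Mul(-18, Add(Function('l')(7), t)) = Mul(-18, Add(-5, Rational(1, 3))) = Mul(-18, Rational(-14, 3)) = 84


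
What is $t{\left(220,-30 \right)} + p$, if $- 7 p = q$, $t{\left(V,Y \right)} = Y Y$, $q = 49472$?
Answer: $- \frac{43172}{7} \approx -6167.4$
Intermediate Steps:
$t{\left(V,Y \right)} = Y^{2}$
$p = - \frac{49472}{7}$ ($p = \left(- \frac{1}{7}\right) 49472 = - \frac{49472}{7} \approx -7067.4$)
$t{\left(220,-30 \right)} + p = \left(-30\right)^{2} - \frac{49472}{7} = 900 - \frac{49472}{7} = - \frac{43172}{7}$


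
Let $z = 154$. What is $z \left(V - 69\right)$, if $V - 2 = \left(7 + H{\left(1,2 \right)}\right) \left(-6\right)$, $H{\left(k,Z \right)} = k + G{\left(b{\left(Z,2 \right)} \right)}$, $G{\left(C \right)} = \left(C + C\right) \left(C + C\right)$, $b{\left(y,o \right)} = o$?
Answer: $-32494$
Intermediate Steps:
$G{\left(C \right)} = 4 C^{2}$ ($G{\left(C \right)} = 2 C 2 C = 4 C^{2}$)
$H{\left(k,Z \right)} = 16 + k$ ($H{\left(k,Z \right)} = k + 4 \cdot 2^{2} = k + 4 \cdot 4 = k + 16 = 16 + k$)
$V = -142$ ($V = 2 + \left(7 + \left(16 + 1\right)\right) \left(-6\right) = 2 + \left(7 + 17\right) \left(-6\right) = 2 + 24 \left(-6\right) = 2 - 144 = -142$)
$z \left(V - 69\right) = 154 \left(-142 - 69\right) = 154 \left(-211\right) = -32494$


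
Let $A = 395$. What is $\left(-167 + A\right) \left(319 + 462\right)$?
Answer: $178068$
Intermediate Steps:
$\left(-167 + A\right) \left(319 + 462\right) = \left(-167 + 395\right) \left(319 + 462\right) = 228 \cdot 781 = 178068$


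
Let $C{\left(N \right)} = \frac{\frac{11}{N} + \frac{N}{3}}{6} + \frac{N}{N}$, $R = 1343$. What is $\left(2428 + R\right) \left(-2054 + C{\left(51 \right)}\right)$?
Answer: $- \frac{131427730}{17} \approx -7.731 \cdot 10^{6}$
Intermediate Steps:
$C{\left(N \right)} = 1 + \frac{N}{18} + \frac{11}{6 N}$ ($C{\left(N \right)} = \left(\frac{11}{N} + N \frac{1}{3}\right) \frac{1}{6} + 1 = \left(\frac{11}{N} + \frac{N}{3}\right) \frac{1}{6} + 1 = \left(\frac{N}{18} + \frac{11}{6 N}\right) + 1 = 1 + \frac{N}{18} + \frac{11}{6 N}$)
$\left(2428 + R\right) \left(-2054 + C{\left(51 \right)}\right) = \left(2428 + 1343\right) \left(-2054 + \frac{33 + 51 \left(18 + 51\right)}{18 \cdot 51}\right) = 3771 \left(-2054 + \frac{1}{18} \cdot \frac{1}{51} \left(33 + 51 \cdot 69\right)\right) = 3771 \left(-2054 + \frac{1}{18} \cdot \frac{1}{51} \left(33 + 3519\right)\right) = 3771 \left(-2054 + \frac{1}{18} \cdot \frac{1}{51} \cdot 3552\right) = 3771 \left(-2054 + \frac{592}{153}\right) = 3771 \left(- \frac{313670}{153}\right) = - \frac{131427730}{17}$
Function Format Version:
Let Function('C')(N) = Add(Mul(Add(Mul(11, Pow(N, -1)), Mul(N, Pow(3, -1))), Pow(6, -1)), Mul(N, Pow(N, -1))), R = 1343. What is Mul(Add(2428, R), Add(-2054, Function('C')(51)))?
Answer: Rational(-131427730, 17) ≈ -7.7310e+6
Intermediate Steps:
Function('C')(N) = Add(1, Mul(Rational(1, 18), N), Mul(Rational(11, 6), Pow(N, -1))) (Function('C')(N) = Add(Mul(Add(Mul(11, Pow(N, -1)), Mul(N, Rational(1, 3))), Rational(1, 6)), 1) = Add(Mul(Add(Mul(11, Pow(N, -1)), Mul(Rational(1, 3), N)), Rational(1, 6)), 1) = Add(Add(Mul(Rational(1, 18), N), Mul(Rational(11, 6), Pow(N, -1))), 1) = Add(1, Mul(Rational(1, 18), N), Mul(Rational(11, 6), Pow(N, -1))))
Mul(Add(2428, R), Add(-2054, Function('C')(51))) = Mul(Add(2428, 1343), Add(-2054, Mul(Rational(1, 18), Pow(51, -1), Add(33, Mul(51, Add(18, 51)))))) = Mul(3771, Add(-2054, Mul(Rational(1, 18), Rational(1, 51), Add(33, Mul(51, 69))))) = Mul(3771, Add(-2054, Mul(Rational(1, 18), Rational(1, 51), Add(33, 3519)))) = Mul(3771, Add(-2054, Mul(Rational(1, 18), Rational(1, 51), 3552))) = Mul(3771, Add(-2054, Rational(592, 153))) = Mul(3771, Rational(-313670, 153)) = Rational(-131427730, 17)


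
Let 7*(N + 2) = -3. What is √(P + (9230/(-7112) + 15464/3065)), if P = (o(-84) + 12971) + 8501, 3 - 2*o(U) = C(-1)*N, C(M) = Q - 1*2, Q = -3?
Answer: √637646977142318465/5449570 ≈ 146.53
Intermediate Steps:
N = -17/7 (N = -2 + (⅐)*(-3) = -2 - 3/7 = -17/7 ≈ -2.4286)
C(M) = -5 (C(M) = -3 - 1*2 = -3 - 2 = -5)
o(U) = -32/7 (o(U) = 3/2 - (-5)*(-17)/(2*7) = 3/2 - ½*85/7 = 3/2 - 85/14 = -32/7)
P = 150272/7 (P = (-32/7 + 12971) + 8501 = 90765/7 + 8501 = 150272/7 ≈ 21467.)
√(P + (9230/(-7112) + 15464/3065)) = √(150272/7 + (9230/(-7112) + 15464/3065)) = √(150272/7 + (9230*(-1/7112) + 15464*(1/3065))) = √(150272/7 + (-4615/3556 + 15464/3065)) = √(150272/7 + 40845009/10899140) = √(234017354449/10899140) = √637646977142318465/5449570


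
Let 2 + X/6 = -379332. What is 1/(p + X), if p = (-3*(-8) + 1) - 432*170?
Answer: -1/2349419 ≈ -4.2564e-7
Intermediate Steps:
X = -2276004 (X = -12 + 6*(-379332) = -12 - 2275992 = -2276004)
p = -73415 (p = (24 + 1) - 73440 = 25 - 73440 = -73415)
1/(p + X) = 1/(-73415 - 2276004) = 1/(-2349419) = -1/2349419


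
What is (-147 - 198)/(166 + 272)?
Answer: -115/146 ≈ -0.78767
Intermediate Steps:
(-147 - 198)/(166 + 272) = -345/438 = -345*1/438 = -115/146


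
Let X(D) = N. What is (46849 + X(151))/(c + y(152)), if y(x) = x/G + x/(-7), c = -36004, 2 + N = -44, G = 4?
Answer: -327621/251914 ≈ -1.3005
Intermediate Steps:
N = -46 (N = -2 - 44 = -46)
X(D) = -46
y(x) = 3*x/28 (y(x) = x/4 + x/(-7) = x*(¼) + x*(-⅐) = x/4 - x/7 = 3*x/28)
(46849 + X(151))/(c + y(152)) = (46849 - 46)/(-36004 + (3/28)*152) = 46803/(-36004 + 114/7) = 46803/(-251914/7) = 46803*(-7/251914) = -327621/251914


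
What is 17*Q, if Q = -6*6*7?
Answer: -4284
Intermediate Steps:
Q = -252 (Q = -36*7 = -252)
17*Q = 17*(-252) = -4284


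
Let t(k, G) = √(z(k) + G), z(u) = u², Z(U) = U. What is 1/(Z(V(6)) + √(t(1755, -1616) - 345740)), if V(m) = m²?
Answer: 1/(36 + I*√(345740 - √3078409)) ≈ 0.00010426 - 0.0016986*I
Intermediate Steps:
t(k, G) = √(G + k²) (t(k, G) = √(k² + G) = √(G + k²))
1/(Z(V(6)) + √(t(1755, -1616) - 345740)) = 1/(6² + √(√(-1616 + 1755²) - 345740)) = 1/(36 + √(√(-1616 + 3080025) - 345740)) = 1/(36 + √(√3078409 - 345740)) = 1/(36 + √(-345740 + √3078409))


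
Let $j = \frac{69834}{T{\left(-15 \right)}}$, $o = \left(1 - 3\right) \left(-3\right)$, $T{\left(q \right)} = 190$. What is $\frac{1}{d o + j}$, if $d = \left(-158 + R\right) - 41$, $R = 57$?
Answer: $- \frac{95}{46023} \approx -0.0020642$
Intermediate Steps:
$o = 6$ ($o = \left(-2\right) \left(-3\right) = 6$)
$j = \frac{34917}{95}$ ($j = \frac{69834}{190} = 69834 \cdot \frac{1}{190} = \frac{34917}{95} \approx 367.55$)
$d = -142$ ($d = \left(-158 + 57\right) - 41 = -101 - 41 = -142$)
$\frac{1}{d o + j} = \frac{1}{\left(-142\right) 6 + \frac{34917}{95}} = \frac{1}{-852 + \frac{34917}{95}} = \frac{1}{- \frac{46023}{95}} = - \frac{95}{46023}$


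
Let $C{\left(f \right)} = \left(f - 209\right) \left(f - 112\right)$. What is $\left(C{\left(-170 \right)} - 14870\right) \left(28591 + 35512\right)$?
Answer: $5897988824$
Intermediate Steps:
$C{\left(f \right)} = \left(-209 + f\right) \left(-112 + f\right)$
$\left(C{\left(-170 \right)} - 14870\right) \left(28591 + 35512\right) = \left(\left(23408 + \left(-170\right)^{2} - -54570\right) - 14870\right) \left(28591 + 35512\right) = \left(\left(23408 + 28900 + 54570\right) - 14870\right) 64103 = \left(106878 - 14870\right) 64103 = 92008 \cdot 64103 = 5897988824$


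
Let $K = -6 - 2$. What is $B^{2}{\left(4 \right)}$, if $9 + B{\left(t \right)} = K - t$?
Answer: $441$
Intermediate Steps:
$K = -8$ ($K = -6 - 2 = -8$)
$B{\left(t \right)} = -17 - t$ ($B{\left(t \right)} = -9 - \left(8 + t\right) = -17 - t$)
$B^{2}{\left(4 \right)} = \left(-17 - 4\right)^{2} = \left(-21\right)^{2} = 441$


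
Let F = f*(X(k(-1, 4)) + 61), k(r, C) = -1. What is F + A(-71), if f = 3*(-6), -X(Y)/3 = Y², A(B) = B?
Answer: -1115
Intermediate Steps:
X(Y) = -3*Y²
f = -18
F = -1044 (F = -18*(-3*(-1)² + 61) = -18*(-3*1 + 61) = -18*(-3 + 61) = -18*58 = -1044)
F + A(-71) = -1044 - 71 = -1115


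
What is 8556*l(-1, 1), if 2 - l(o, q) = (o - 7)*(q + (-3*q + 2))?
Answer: 17112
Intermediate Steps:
l(o, q) = 2 - (-7 + o)*(2 - 2*q) (l(o, q) = 2 - (o - 7)*(q + (-3*q + 2)) = 2 - (-7 + o)*(q + (2 - 3*q)) = 2 - (-7 + o)*(2 - 2*q))
8556*l(-1, 1) = 8556*(16 - 14*1 - 2*(-1) + 2*(-1)*1) = 8556*(16 - 14 + 2 - 2) = 8556*2 = 17112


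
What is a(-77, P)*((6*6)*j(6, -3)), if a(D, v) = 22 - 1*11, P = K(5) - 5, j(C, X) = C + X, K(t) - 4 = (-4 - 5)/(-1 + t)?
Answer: 1188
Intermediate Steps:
K(t) = 4 - 9/(-1 + t) (K(t) = 4 + (-4 - 5)/(-1 + t) = 4 - 9/(-1 + t))
P = -13/4 (P = (-13 + 4*5)/(-1 + 5) - 5 = (-13 + 20)/4 - 5 = (¼)*7 - 5 = 7/4 - 5 = -13/4 ≈ -3.2500)
a(D, v) = 11 (a(D, v) = 22 - 11 = 11)
a(-77, P)*((6*6)*j(6, -3)) = 11*((6*6)*(6 - 3)) = 11*(36*3) = 11*108 = 1188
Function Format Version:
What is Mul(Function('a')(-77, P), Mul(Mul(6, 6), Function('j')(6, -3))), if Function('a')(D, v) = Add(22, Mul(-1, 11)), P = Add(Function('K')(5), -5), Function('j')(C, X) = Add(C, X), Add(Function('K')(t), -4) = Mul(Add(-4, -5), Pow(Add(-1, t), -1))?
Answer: 1188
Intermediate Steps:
Function('K')(t) = Add(4, Mul(-9, Pow(Add(-1, t), -1))) (Function('K')(t) = Add(4, Mul(Add(-4, -5), Pow(Add(-1, t), -1))) = Add(4, Mul(-9, Pow(Add(-1, t), -1))))
P = Rational(-13, 4) (P = Add(Mul(Pow(Add(-1, 5), -1), Add(-13, Mul(4, 5))), -5) = Add(Mul(Pow(4, -1), Add(-13, 20)), -5) = Add(Mul(Rational(1, 4), 7), -5) = Add(Rational(7, 4), -5) = Rational(-13, 4) ≈ -3.2500)
Function('a')(D, v) = 11 (Function('a')(D, v) = Add(22, -11) = 11)
Mul(Function('a')(-77, P), Mul(Mul(6, 6), Function('j')(6, -3))) = Mul(11, Mul(Mul(6, 6), Add(6, -3))) = Mul(11, Mul(36, 3)) = Mul(11, 108) = 1188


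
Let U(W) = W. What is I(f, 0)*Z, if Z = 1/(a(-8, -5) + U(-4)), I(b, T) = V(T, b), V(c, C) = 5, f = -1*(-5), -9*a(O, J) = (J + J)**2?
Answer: -45/136 ≈ -0.33088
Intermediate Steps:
a(O, J) = -4*J**2/9 (a(O, J) = -(J + J)**2/9 = -4*J**2/9)
f = 5
I(b, T) = 5
Z = -9/136 (Z = 1/(-4/9*(-5)**2 - 4) = 1/(-4/9*25 - 4) = 1/(-100/9 - 4) = 1/(-136/9) = -9/136 ≈ -0.066176)
I(f, 0)*Z = 5*(-9/136) = -45/136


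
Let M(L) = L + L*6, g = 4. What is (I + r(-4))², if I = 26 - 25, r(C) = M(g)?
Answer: 841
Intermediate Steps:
M(L) = 7*L (M(L) = L + 6*L = 7*L)
r(C) = 28 (r(C) = 7*4 = 28)
I = 1
(I + r(-4))² = (1 + 28)² = 29² = 841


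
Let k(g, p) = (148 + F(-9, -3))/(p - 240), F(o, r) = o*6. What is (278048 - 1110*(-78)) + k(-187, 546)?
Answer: 55788131/153 ≈ 3.6463e+5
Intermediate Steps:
F(o, r) = 6*o
k(g, p) = 94/(-240 + p) (k(g, p) = (148 + 6*(-9))/(p - 240) = (148 - 54)/(-240 + p) = 94/(-240 + p))
(278048 - 1110*(-78)) + k(-187, 546) = (278048 - 1110*(-78)) + 94/(-240 + 546) = (278048 + 86580) + 94/306 = 364628 + 94*(1/306) = 364628 + 47/153 = 55788131/153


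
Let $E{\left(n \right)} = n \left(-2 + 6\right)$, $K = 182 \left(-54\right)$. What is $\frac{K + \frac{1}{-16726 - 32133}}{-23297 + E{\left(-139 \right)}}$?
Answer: $\frac{480186253}{1165433727} \approx 0.41202$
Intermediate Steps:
$K = -9828$
$E{\left(n \right)} = 4 n$ ($E{\left(n \right)} = n 4 = 4 n$)
$\frac{K + \frac{1}{-16726 - 32133}}{-23297 + E{\left(-139 \right)}} = \frac{-9828 + \frac{1}{-16726 - 32133}}{-23297 + 4 \left(-139\right)} = \frac{-9828 + \frac{1}{-48859}}{-23297 - 556} = \frac{-9828 - \frac{1}{48859}}{-23853} = \left(- \frac{480186253}{48859}\right) \left(- \frac{1}{23853}\right) = \frac{480186253}{1165433727}$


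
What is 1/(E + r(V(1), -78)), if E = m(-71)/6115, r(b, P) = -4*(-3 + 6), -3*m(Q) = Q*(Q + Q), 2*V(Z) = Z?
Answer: -18345/230222 ≈ -0.079684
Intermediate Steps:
V(Z) = Z/2
m(Q) = -2*Q**2/3 (m(Q) = -Q*(Q + Q)/3 = -Q*2*Q/3 = -2*Q**2/3)
r(b, P) = -12 (r(b, P) = -4*3 = -12)
E = -10082/18345 (E = -2/3*(-71)**2/6115 = -2/3*5041*(1/6115) = -10082/3*1/6115 = -10082/18345 ≈ -0.54958)
1/(E + r(V(1), -78)) = 1/(-10082/18345 - 12) = 1/(-230222/18345) = -18345/230222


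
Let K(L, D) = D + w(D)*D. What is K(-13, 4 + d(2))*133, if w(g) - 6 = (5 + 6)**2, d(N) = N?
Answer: 102144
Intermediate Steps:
w(g) = 127 (w(g) = 6 + (5 + 6)**2 = 6 + 11**2 = 6 + 121 = 127)
K(L, D) = 128*D (K(L, D) = D + 127*D = 128*D)
K(-13, 4 + d(2))*133 = (128*(4 + 2))*133 = (128*6)*133 = 768*133 = 102144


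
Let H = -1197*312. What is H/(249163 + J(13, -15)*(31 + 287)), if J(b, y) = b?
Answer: -373464/253297 ≈ -1.4744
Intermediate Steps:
H = -373464
H/(249163 + J(13, -15)*(31 + 287)) = -373464/(249163 + 13*(31 + 287)) = -373464/(249163 + 13*318) = -373464/(249163 + 4134) = -373464/253297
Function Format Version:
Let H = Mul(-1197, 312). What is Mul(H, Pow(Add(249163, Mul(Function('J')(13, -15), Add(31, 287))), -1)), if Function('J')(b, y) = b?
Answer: Rational(-373464, 253297) ≈ -1.4744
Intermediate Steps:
H = -373464
Mul(H, Pow(Add(249163, Mul(Function('J')(13, -15), Add(31, 287))), -1)) = Mul(-373464, Pow(Add(249163, Mul(13, Add(31, 287))), -1)) = Mul(-373464, Pow(Add(249163, Mul(13, 318)), -1)) = Mul(-373464, Pow(Add(249163, 4134), -1)) = Mul(-373464, Pow(253297, -1)) = Mul(-373464, Rational(1, 253297)) = Rational(-373464, 253297)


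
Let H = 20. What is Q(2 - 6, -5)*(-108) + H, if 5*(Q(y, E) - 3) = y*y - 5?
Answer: -2708/5 ≈ -541.60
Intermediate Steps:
Q(y, E) = 2 + y²/5 (Q(y, E) = 3 + (y*y - 5)/5 = 3 + (y² - 5)/5 = 3 + (-5 + y²)/5 = 3 + (-1 + y²/5) = 2 + y²/5)
Q(2 - 6, -5)*(-108) + H = (2 + (2 - 6)²/5)*(-108) + 20 = (2 + (⅕)*(-4)²)*(-108) + 20 = (2 + (⅕)*16)*(-108) + 20 = (2 + 16/5)*(-108) + 20 = (26/5)*(-108) + 20 = -2808/5 + 20 = -2708/5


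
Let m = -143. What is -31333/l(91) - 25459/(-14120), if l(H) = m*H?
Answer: 773719927/183743560 ≈ 4.2109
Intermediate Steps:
l(H) = -143*H
-31333/l(91) - 25459/(-14120) = -31333/((-143*91)) - 25459/(-14120) = -31333/(-13013) - 25459*(-1/14120) = -31333*(-1/13013) + 25459/14120 = 31333/13013 + 25459/14120 = 773719927/183743560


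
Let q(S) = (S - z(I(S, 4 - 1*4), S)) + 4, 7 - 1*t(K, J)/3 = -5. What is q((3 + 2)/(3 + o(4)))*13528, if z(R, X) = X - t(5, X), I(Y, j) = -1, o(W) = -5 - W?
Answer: 541120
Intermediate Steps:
t(K, J) = 36 (t(K, J) = 21 - 3*(-5) = 21 + 15 = 36)
z(R, X) = -36 + X (z(R, X) = X - 1*36 = X - 36 = -36 + X)
q(S) = 40 (q(S) = (S - (-36 + S)) + 4 = (S + (36 - S)) + 4 = 36 + 4 = 40)
q((3 + 2)/(3 + o(4)))*13528 = 40*13528 = 541120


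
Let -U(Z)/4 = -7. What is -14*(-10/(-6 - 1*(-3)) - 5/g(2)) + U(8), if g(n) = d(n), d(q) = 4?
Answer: -7/6 ≈ -1.1667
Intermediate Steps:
U(Z) = 28 (U(Z) = -4*(-7) = 28)
g(n) = 4
-14*(-10/(-6 - 1*(-3)) - 5/g(2)) + U(8) = -14*(-10/(-6 - 1*(-3)) - 5/4) + 28 = -14*(-10/(-6 + 3) - 5*1/4) + 28 = -14*(-10/(-3) - 5/4) + 28 = -14*(-10*(-1/3) - 5/4) + 28 = -14*(10/3 - 5/4) + 28 = -14*25/12 + 28 = -175/6 + 28 = -7/6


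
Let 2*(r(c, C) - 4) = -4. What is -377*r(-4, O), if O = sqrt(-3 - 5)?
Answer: -754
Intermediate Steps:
O = 2*I*sqrt(2) (O = sqrt(-8) = 2*I*sqrt(2) ≈ 2.8284*I)
r(c, C) = 2 (r(c, C) = 4 + (1/2)*(-4) = 4 - 2 = 2)
-377*r(-4, O) = -377*2 = -754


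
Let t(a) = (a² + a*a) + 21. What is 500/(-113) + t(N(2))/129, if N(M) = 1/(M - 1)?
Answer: -61901/14577 ≈ -4.2465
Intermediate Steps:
N(M) = 1/(-1 + M)
t(a) = 21 + 2*a² (t(a) = (a² + a²) + 21 = 2*a² + 21 = 21 + 2*a²)
500/(-113) + t(N(2))/129 = 500/(-113) + (21 + 2*(1/(-1 + 2))²)/129 = 500*(-1/113) + (21 + 2*(1/1)²)*(1/129) = -500/113 + (21 + 2*1²)*(1/129) = -500/113 + (21 + 2*1)*(1/129) = -500/113 + (21 + 2)*(1/129) = -500/113 + 23*(1/129) = -500/113 + 23/129 = -61901/14577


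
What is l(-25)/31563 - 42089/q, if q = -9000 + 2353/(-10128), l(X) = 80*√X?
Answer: 426277392/91154353 + 400*I/31563 ≈ 4.6764 + 0.012673*I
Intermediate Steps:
q = -91154353/10128 (q = -9000 + 2353*(-1/10128) = -9000 - 2353/10128 = -91154353/10128 ≈ -9000.2)
l(-25)/31563 - 42089/q = (80*√(-25))/31563 - 42089/(-91154353/10128) = (80*(5*I))*(1/31563) - 42089*(-10128/91154353) = (400*I)*(1/31563) + 426277392/91154353 = 400*I/31563 + 426277392/91154353 = 426277392/91154353 + 400*I/31563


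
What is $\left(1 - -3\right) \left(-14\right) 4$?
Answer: $-224$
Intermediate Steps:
$\left(1 - -3\right) \left(-14\right) 4 = \left(1 + 3\right) \left(-14\right) 4 = 4 \left(-14\right) 4 = \left(-56\right) 4 = -224$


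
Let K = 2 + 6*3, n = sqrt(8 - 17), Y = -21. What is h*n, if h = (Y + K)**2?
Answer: 3*I ≈ 3.0*I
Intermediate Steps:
n = 3*I (n = sqrt(-9) = 3*I ≈ 3.0*I)
K = 20 (K = 2 + 18 = 20)
h = 1 (h = (-21 + 20)**2 = (-1)**2 = 1)
h*n = 1*(3*I) = 3*I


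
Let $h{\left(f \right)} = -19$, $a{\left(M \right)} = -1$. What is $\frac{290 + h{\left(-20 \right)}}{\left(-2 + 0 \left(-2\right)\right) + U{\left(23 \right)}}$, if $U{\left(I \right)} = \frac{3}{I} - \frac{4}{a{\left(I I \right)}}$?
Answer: $\frac{6233}{49} \approx 127.2$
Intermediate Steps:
$U{\left(I \right)} = 4 + \frac{3}{I}$ ($U{\left(I \right)} = \frac{3}{I} - \frac{4}{-1} = \frac{3}{I} - -4 = \frac{3}{I} + 4 = 4 + \frac{3}{I}$)
$\frac{290 + h{\left(-20 \right)}}{\left(-2 + 0 \left(-2\right)\right) + U{\left(23 \right)}} = \frac{290 - 19}{\left(-2 + 0 \left(-2\right)\right) + \left(4 + \frac{3}{23}\right)} = \frac{271}{\left(-2 + 0\right) + \left(4 + 3 \cdot \frac{1}{23}\right)} = \frac{271}{-2 + \left(4 + \frac{3}{23}\right)} = \frac{271}{-2 + \frac{95}{23}} = \frac{271}{\frac{49}{23}} = 271 \cdot \frac{23}{49} = \frac{6233}{49}$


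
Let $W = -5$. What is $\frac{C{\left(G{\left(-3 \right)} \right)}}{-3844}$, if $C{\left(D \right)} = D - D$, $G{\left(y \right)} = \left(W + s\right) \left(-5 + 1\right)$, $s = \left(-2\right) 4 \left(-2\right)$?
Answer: $0$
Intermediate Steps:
$s = 16$ ($s = \left(-8\right) \left(-2\right) = 16$)
$G{\left(y \right)} = -44$ ($G{\left(y \right)} = \left(-5 + 16\right) \left(-5 + 1\right) = 11 \left(-4\right) = -44$)
$C{\left(D \right)} = 0$
$\frac{C{\left(G{\left(-3 \right)} \right)}}{-3844} = \frac{0}{-3844} = 0 \left(- \frac{1}{3844}\right) = 0$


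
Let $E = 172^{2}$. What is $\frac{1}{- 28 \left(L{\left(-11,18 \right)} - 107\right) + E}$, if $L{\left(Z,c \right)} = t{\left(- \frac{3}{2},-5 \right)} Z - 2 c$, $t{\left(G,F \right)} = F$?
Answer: $\frac{1}{32048} \approx 3.1203 \cdot 10^{-5}$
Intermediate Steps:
$L{\left(Z,c \right)} = - 5 Z - 2 c$
$E = 29584$
$\frac{1}{- 28 \left(L{\left(-11,18 \right)} - 107\right) + E} = \frac{1}{- 28 \left(\left(\left(-5\right) \left(-11\right) - 36\right) - 107\right) + 29584} = \frac{1}{- 28 \left(\left(55 - 36\right) - 107\right) + 29584} = \frac{1}{- 28 \left(19 - 107\right) + 29584} = \frac{1}{\left(-28\right) \left(-88\right) + 29584} = \frac{1}{2464 + 29584} = \frac{1}{32048}$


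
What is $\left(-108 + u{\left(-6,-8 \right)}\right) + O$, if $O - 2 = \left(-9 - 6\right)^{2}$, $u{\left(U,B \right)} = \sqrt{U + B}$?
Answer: $119 + i \sqrt{14} \approx 119.0 + 3.7417 i$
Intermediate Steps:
$u{\left(U,B \right)} = \sqrt{B + U}$
$O = 227$ ($O = 2 + \left(-9 - 6\right)^{2} = 2 + \left(-15\right)^{2} = 2 + 225 = 227$)
$\left(-108 + u{\left(-6,-8 \right)}\right) + O = \left(-108 + \sqrt{-8 - 6}\right) + 227 = \left(-108 + \sqrt{-14}\right) + 227 = \left(-108 + i \sqrt{14}\right) + 227 = 119 + i \sqrt{14}$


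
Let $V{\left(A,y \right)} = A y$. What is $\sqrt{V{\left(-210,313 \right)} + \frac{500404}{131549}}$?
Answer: $\frac{i \sqrt{1137400985181934}}{131549} \approx 256.37 i$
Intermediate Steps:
$\sqrt{V{\left(-210,313 \right)} + \frac{500404}{131549}} = \sqrt{\left(-210\right) 313 + \frac{500404}{131549}} = \sqrt{-65730 + 500404 \cdot \frac{1}{131549}} = \sqrt{-65730 + \frac{500404}{131549}} = \sqrt{- \frac{8646215366}{131549}} = \frac{i \sqrt{1137400985181934}}{131549}$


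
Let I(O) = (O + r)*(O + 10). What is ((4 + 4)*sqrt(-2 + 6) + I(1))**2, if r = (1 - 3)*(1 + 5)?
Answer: 11025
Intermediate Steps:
r = -12 (r = -2*6 = -12)
I(O) = (-12 + O)*(10 + O) (I(O) = (O - 12)*(O + 10) = (-12 + O)*(10 + O))
((4 + 4)*sqrt(-2 + 6) + I(1))**2 = ((4 + 4)*sqrt(-2 + 6) + (-120 + 1**2 - 2*1))**2 = (8*sqrt(4) + (-120 + 1 - 2))**2 = (8*2 - 121)**2 = (16 - 121)**2 = (-105)**2 = 11025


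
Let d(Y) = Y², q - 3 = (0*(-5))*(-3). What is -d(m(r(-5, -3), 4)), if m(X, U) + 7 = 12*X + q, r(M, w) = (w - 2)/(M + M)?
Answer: -4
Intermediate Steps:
q = 3 (q = 3 + (0*(-5))*(-3) = 3 + 0*(-3) = 3 + 0 = 3)
r(M, w) = (-2 + w)/(2*M) (r(M, w) = (-2 + w)/((2*M)) = (-2 + w)*(1/(2*M)) = (-2 + w)/(2*M))
m(X, U) = -4 + 12*X (m(X, U) = -7 + (12*X + 3) = -7 + (3 + 12*X) = -4 + 12*X)
-d(m(r(-5, -3), 4)) = -(-4 + 12*((½)*(-2 - 3)/(-5)))² = -(-4 + 12*((½)*(-⅕)*(-5)))² = -(-4 + 12*(½))² = -(-4 + 6)² = -1*2² = -1*4 = -4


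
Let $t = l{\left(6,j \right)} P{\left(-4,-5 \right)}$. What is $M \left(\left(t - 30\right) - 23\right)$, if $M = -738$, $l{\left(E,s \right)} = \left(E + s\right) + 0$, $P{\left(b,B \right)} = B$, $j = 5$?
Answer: $79704$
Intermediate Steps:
$l{\left(E,s \right)} = E + s$
$t = -55$ ($t = \left(6 + 5\right) \left(-5\right) = 11 \left(-5\right) = -55$)
$M \left(\left(t - 30\right) - 23\right) = - 738 \left(\left(-55 - 30\right) - 23\right) = - 738 \left(-85 - 23\right) = \left(-738\right) \left(-108\right) = 79704$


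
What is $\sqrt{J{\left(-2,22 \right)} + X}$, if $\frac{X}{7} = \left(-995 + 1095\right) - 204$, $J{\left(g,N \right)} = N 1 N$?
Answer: $2 i \sqrt{61} \approx 15.62 i$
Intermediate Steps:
$J{\left(g,N \right)} = N^{2}$ ($J{\left(g,N \right)} = N N = N^{2}$)
$X = -728$ ($X = 7 \left(\left(-995 + 1095\right) - 204\right) = 7 \left(100 - 204\right) = 7 \left(-104\right) = -728$)
$\sqrt{J{\left(-2,22 \right)} + X} = \sqrt{22^{2} - 728} = \sqrt{484 - 728} = \sqrt{-244} = 2 i \sqrt{61}$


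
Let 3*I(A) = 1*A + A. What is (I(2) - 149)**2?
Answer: 196249/9 ≈ 21805.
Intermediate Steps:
I(A) = 2*A/3 (I(A) = (1*A + A)/3 = (A + A)/3 = (2*A)/3 = 2*A/3)
(I(2) - 149)**2 = ((2/3)*2 - 149)**2 = (4/3 - 149)**2 = (-443/3)**2 = 196249/9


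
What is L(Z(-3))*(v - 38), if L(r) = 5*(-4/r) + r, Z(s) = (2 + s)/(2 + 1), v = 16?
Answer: -3938/3 ≈ -1312.7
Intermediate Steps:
Z(s) = ⅔ + s/3 (Z(s) = (2 + s)/3 = (2 + s)*(⅓) = ⅔ + s/3)
L(r) = r - 20/r (L(r) = -20/r + r = r - 20/r)
L(Z(-3))*(v - 38) = ((⅔ + (⅓)*(-3)) - 20/(⅔ + (⅓)*(-3)))*(16 - 38) = ((⅔ - 1) - 20/(⅔ - 1))*(-22) = (-⅓ - 20/(-⅓))*(-22) = (-⅓ - 20*(-3))*(-22) = (-⅓ + 60)*(-22) = (179/3)*(-22) = -3938/3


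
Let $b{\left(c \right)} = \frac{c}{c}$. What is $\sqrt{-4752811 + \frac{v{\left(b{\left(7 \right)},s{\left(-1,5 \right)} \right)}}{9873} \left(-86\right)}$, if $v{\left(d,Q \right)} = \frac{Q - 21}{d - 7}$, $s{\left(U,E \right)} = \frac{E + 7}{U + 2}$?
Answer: $\frac{2 i \sqrt{12869044983951}}{3291} \approx 2180.1 i$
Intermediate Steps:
$b{\left(c \right)} = 1$
$s{\left(U,E \right)} = \frac{7 + E}{2 + U}$
$v{\left(d,Q \right)} = \frac{-21 + Q}{-7 + d}$
$\sqrt{-4752811 + \frac{v{\left(b{\left(7 \right)},s{\left(-1,5 \right)} \right)}}{9873} \left(-86\right)} = \sqrt{-4752811 + \frac{\frac{1}{-7 + 1} \left(-21 + \frac{7 + 5}{2 - 1}\right)}{9873} \left(-86\right)} = \sqrt{-4752811 + \frac{-21 + 1^{-1} \cdot 12}{-6} \cdot \frac{1}{9873} \left(-86\right)} = \sqrt{-4752811 + - \frac{-21 + 1 \cdot 12}{6} \cdot \frac{1}{9873} \left(-86\right)} = \sqrt{-4752811 + - \frac{-21 + 12}{6} \cdot \frac{1}{9873} \left(-86\right)} = \sqrt{-4752811 + \left(- \frac{1}{6}\right) \left(-9\right) \frac{1}{9873} \left(-86\right)} = \sqrt{-4752811 + \frac{3}{2} \cdot \frac{1}{9873} \left(-86\right)} = \sqrt{-4752811 + \frac{1}{6582} \left(-86\right)} = \sqrt{-4752811 - \frac{43}{3291}} = \sqrt{- \frac{15641501044}{3291}} = \frac{2 i \sqrt{12869044983951}}{3291}$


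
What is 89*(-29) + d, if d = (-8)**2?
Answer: -2517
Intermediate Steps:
d = 64
89*(-29) + d = 89*(-29) + 64 = -2581 + 64 = -2517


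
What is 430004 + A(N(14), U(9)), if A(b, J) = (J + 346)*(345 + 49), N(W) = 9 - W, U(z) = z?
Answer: 569874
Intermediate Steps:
A(b, J) = 136324 + 394*J (A(b, J) = (346 + J)*394 = 136324 + 394*J)
430004 + A(N(14), U(9)) = 430004 + (136324 + 394*9) = 430004 + (136324 + 3546) = 430004 + 139870 = 569874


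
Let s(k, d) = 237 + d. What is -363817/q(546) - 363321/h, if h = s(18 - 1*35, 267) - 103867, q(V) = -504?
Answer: 37788330355/52094952 ≈ 725.37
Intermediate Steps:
h = -103363 (h = (237 + 267) - 103867 = 504 - 103867 = -103363)
-363817/q(546) - 363321/h = -363817/(-504) - 363321/(-103363) = -363817*(-1/504) - 363321*(-1/103363) = 363817/504 + 363321/103363 = 37788330355/52094952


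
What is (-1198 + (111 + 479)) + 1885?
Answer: 1277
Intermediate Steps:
(-1198 + (111 + 479)) + 1885 = (-1198 + 590) + 1885 = -608 + 1885 = 1277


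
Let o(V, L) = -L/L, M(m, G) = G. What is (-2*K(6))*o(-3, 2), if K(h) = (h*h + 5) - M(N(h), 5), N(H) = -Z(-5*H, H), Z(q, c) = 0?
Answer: 72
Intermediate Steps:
N(H) = 0 (N(H) = -1*0 = 0)
o(V, L) = -1 (o(V, L) = -1*1 = -1)
K(h) = h² (K(h) = (h*h + 5) - 1*5 = (h² + 5) - 5 = (5 + h²) - 5 = h²)
(-2*K(6))*o(-3, 2) = -2*6²*(-1) = -2*36*(-1) = -72*(-1) = 72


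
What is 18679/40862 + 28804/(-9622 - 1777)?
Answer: -964067127/465785938 ≈ -2.0698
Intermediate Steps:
18679/40862 + 28804/(-9622 - 1777) = 18679*(1/40862) + 28804/(-11399) = 18679/40862 + 28804*(-1/11399) = 18679/40862 - 28804/11399 = -964067127/465785938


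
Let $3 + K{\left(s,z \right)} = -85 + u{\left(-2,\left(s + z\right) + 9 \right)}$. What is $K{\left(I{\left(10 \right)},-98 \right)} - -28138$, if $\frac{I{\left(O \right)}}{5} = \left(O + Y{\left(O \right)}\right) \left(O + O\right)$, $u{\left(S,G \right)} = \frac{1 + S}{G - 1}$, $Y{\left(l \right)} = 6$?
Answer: $\frac{42355499}{1510} \approx 28050.0$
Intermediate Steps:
$u{\left(S,G \right)} = \frac{1 + S}{-1 + G}$
$I{\left(O \right)} = 10 O \left(6 + O\right)$ ($I{\left(O \right)} = 5 \left(O + 6\right) \left(O + O\right) = 5 \left(6 + O\right) 2 O = 5 \cdot 2 O \left(6 + O\right) = 10 O \left(6 + O\right)$)
$K{\left(s,z \right)} = -88 - \frac{1}{8 + s + z}$ ($K{\left(s,z \right)} = -3 - \left(85 - \frac{1 - 2}{-1 + \left(\left(s + z\right) + 9\right)}\right) = -3 - \left(85 - \frac{1}{-1 + \left(9 + s + z\right)} \left(-1\right)\right) = -3 - \left(85 - \frac{1}{8 + s + z} \left(-1\right)\right) = -3 - \left(85 + \frac{1}{8 + s + z}\right) = -88 - \frac{1}{8 + s + z}$)
$K{\left(I{\left(10 \right)},-98 \right)} - -28138 = \frac{-705 - 88 \cdot 10 \cdot 10 \left(6 + 10\right) - -8624}{8 + 10 \cdot 10 \left(6 + 10\right) - 98} - -28138 = \frac{-705 - 88 \cdot 10 \cdot 10 \cdot 16 + 8624}{8 + 10 \cdot 10 \cdot 16 - 98} + 28138 = \frac{-705 - 140800 + 8624}{8 + 1600 - 98} + 28138 = \frac{-705 - 140800 + 8624}{1510} + 28138 = \frac{1}{1510} \left(-132881\right) + 28138 = - \frac{132881}{1510} + 28138 = \frac{42355499}{1510}$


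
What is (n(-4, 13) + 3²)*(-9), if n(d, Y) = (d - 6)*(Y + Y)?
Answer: 2259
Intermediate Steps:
n(d, Y) = 2*Y*(-6 + d) (n(d, Y) = (-6 + d)*(2*Y) = 2*Y*(-6 + d))
(n(-4, 13) + 3²)*(-9) = (2*13*(-6 - 4) + 3²)*(-9) = (2*13*(-10) + 9)*(-9) = (-260 + 9)*(-9) = -251*(-9) = 2259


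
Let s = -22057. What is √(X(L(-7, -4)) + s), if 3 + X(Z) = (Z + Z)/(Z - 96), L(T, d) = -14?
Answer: I*√66730730/55 ≈ 148.53*I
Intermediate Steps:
X(Z) = -3 + 2*Z/(-96 + Z) (X(Z) = -3 + (Z + Z)/(Z - 96) = -3 + (2*Z)/(-96 + Z) = -3 + 2*Z/(-96 + Z))
√(X(L(-7, -4)) + s) = √((288 - 1*(-14))/(-96 - 14) - 22057) = √((288 + 14)/(-110) - 22057) = √(-1/110*302 - 22057) = √(-151/55 - 22057) = √(-1213286/55) = I*√66730730/55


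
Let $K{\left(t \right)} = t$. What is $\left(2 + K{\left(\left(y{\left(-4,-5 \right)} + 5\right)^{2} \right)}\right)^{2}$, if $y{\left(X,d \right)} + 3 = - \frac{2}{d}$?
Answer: $\frac{37636}{625} \approx 60.218$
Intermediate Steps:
$y{\left(X,d \right)} = -3 - \frac{2}{d}$
$\left(2 + K{\left(\left(y{\left(-4,-5 \right)} + 5\right)^{2} \right)}\right)^{2} = \left(2 + \left(\left(-3 - \frac{2}{-5}\right) + 5\right)^{2}\right)^{2} = \left(2 + \left(\left(-3 - - \frac{2}{5}\right) + 5\right)^{2}\right)^{2} = \left(2 + \left(\left(-3 + \frac{2}{5}\right) + 5\right)^{2}\right)^{2} = \left(2 + \left(- \frac{13}{5} + 5\right)^{2}\right)^{2} = \left(2 + \left(\frac{12}{5}\right)^{2}\right)^{2} = \left(2 + \frac{144}{25}\right)^{2} = \left(\frac{194}{25}\right)^{2} = \frac{37636}{625}$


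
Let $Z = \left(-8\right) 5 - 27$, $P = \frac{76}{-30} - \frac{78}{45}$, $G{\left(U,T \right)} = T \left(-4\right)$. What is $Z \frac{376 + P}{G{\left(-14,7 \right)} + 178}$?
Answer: $- \frac{186796}{1125} \approx -166.04$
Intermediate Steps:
$G{\left(U,T \right)} = - 4 T$
$P = - \frac{64}{15}$ ($P = 76 \left(- \frac{1}{30}\right) - \frac{26}{15} = - \frac{38}{15} - \frac{26}{15} = - \frac{64}{15} \approx -4.2667$)
$Z = -67$ ($Z = -40 - 27 = -67$)
$Z \frac{376 + P}{G{\left(-14,7 \right)} + 178} = - 67 \frac{376 - \frac{64}{15}}{\left(-4\right) 7 + 178} = - 67 \frac{5576}{15 \left(-28 + 178\right)} = - 67 \frac{5576}{15 \cdot 150} = - 67 \cdot \frac{5576}{15} \cdot \frac{1}{150} = \left(-67\right) \frac{2788}{1125} = - \frac{186796}{1125}$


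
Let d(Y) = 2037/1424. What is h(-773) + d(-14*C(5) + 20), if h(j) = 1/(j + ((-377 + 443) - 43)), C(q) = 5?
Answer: 763163/534000 ≈ 1.4291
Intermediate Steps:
d(Y) = 2037/1424 (d(Y) = 2037*(1/1424) = 2037/1424)
h(j) = 1/(23 + j) (h(j) = 1/(j + (66 - 43)) = 1/(j + 23) = 1/(23 + j))
h(-773) + d(-14*C(5) + 20) = 1/(23 - 773) + 2037/1424 = 1/(-750) + 2037/1424 = -1/750 + 2037/1424 = 763163/534000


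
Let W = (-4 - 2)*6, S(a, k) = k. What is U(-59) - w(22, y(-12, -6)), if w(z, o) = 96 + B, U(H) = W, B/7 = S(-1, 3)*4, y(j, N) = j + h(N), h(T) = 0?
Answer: -216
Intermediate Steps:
W = -36 (W = -6*6 = -36)
y(j, N) = j (y(j, N) = j + 0 = j)
B = 84 (B = 7*(3*4) = 7*12 = 84)
U(H) = -36
w(z, o) = 180 (w(z, o) = 96 + 84 = 180)
U(-59) - w(22, y(-12, -6)) = -36 - 1*180 = -36 - 180 = -216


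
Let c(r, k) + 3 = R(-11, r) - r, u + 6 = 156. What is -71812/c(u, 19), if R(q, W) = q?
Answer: 17953/41 ≈ 437.88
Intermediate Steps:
u = 150 (u = -6 + 156 = 150)
c(r, k) = -14 - r (c(r, k) = -3 + (-11 - r) = -14 - r)
-71812/c(u, 19) = -71812/(-14 - 1*150) = -71812/(-14 - 150) = -71812/(-164) = -71812*(-1/164) = 17953/41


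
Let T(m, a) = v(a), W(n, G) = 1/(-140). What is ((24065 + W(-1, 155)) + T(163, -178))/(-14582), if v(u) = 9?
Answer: -3370359/2041480 ≈ -1.6509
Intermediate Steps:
W(n, G) = -1/140
T(m, a) = 9
((24065 + W(-1, 155)) + T(163, -178))/(-14582) = ((24065 - 1/140) + 9)/(-14582) = (3369099/140 + 9)*(-1/14582) = (3370359/140)*(-1/14582) = -3370359/2041480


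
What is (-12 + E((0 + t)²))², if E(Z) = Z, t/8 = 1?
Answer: 2704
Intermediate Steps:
t = 8 (t = 8*1 = 8)
(-12 + E((0 + t)²))² = (-12 + (0 + 8)²)² = (-12 + 8²)² = (-12 + 64)² = 52² = 2704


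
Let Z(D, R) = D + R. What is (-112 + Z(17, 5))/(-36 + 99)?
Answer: -10/7 ≈ -1.4286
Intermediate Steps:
(-112 + Z(17, 5))/(-36 + 99) = (-112 + (17 + 5))/(-36 + 99) = (-112 + 22)/63 = -90*1/63 = -10/7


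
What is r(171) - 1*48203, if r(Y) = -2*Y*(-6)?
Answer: -46151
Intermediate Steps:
r(Y) = 12*Y
r(171) - 1*48203 = 12*171 - 1*48203 = 2052 - 48203 = -46151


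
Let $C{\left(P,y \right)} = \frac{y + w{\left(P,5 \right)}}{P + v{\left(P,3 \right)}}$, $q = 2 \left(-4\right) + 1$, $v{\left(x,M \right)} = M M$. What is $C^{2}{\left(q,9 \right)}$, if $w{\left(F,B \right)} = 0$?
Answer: $\frac{81}{4} \approx 20.25$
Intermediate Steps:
$v{\left(x,M \right)} = M^{2}$
$q = -7$ ($q = -8 + 1 = -7$)
$C{\left(P,y \right)} = \frac{y}{9 + P}$ ($C{\left(P,y \right)} = \frac{y + 0}{P + 3^{2}} = \frac{y}{P + 9} = \frac{y}{9 + P}$)
$C^{2}{\left(q,9 \right)} = \left(\frac{9}{9 - 7}\right)^{2} = \left(\frac{9}{2}\right)^{2} = \frac{81}{4}$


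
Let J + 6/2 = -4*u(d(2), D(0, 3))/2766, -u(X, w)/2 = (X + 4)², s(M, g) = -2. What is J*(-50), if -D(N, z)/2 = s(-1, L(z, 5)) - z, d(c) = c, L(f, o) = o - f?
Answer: 66750/461 ≈ 144.79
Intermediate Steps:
D(N, z) = 4 + 2*z (D(N, z) = -2*(-2 - z) = 4 + 2*z)
u(X, w) = -2*(4 + X)² (u(X, w) = -2*(X + 4)² = -2*(4 + X)²)
J = -1335/461 (J = -3 - (-8)*(4 + 2)²/2766 = -3 - (-8)*6²*(1/2766) = -3 - (-8)*36*(1/2766) = -3 - 4*(-72)*(1/2766) = -3 + 288*(1/2766) = -3 + 48/461 = -1335/461 ≈ -2.8959)
J*(-50) = -1335/461*(-50) = 66750/461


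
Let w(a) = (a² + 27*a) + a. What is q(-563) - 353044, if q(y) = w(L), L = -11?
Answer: -353231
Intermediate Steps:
w(a) = a² + 28*a
q(y) = -187 (q(y) = -11*(28 - 11) = -11*17 = -187)
q(-563) - 353044 = -187 - 353044 = -353231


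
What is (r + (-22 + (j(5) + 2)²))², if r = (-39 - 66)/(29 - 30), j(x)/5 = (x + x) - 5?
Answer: 659344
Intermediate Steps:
j(x) = -25 + 10*x (j(x) = 5*((x + x) - 5) = 5*(2*x - 5) = 5*(-5 + 2*x) = -25 + 10*x)
r = 105 (r = -105/(-1) = -105*(-1) = 105)
(r + (-22 + (j(5) + 2)²))² = (105 + (-22 + ((-25 + 10*5) + 2)²))² = (105 + (-22 + ((-25 + 50) + 2)²))² = (105 + (-22 + (25 + 2)²))² = (105 + (-22 + 27²))² = (105 + (-22 + 729))² = (105 + 707)² = 812² = 659344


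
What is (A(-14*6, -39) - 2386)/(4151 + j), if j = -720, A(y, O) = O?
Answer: -2425/3431 ≈ -0.70679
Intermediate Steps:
(A(-14*6, -39) - 2386)/(4151 + j) = (-39 - 2386)/(4151 - 720) = -2425/3431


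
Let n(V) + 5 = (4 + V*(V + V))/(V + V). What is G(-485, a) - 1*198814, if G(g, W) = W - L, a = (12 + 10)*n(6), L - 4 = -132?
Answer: -595970/3 ≈ -1.9866e+5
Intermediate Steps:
L = -128 (L = 4 - 132 = -128)
n(V) = -5 + (4 + 2*V²)/(2*V) (n(V) = -5 + (4 + V*(V + V))/(V + V) = -5 + (4 + V*(2*V))/((2*V)) = -5 + (4 + 2*V²)*(1/(2*V)) = -5 + (4 + 2*V²)/(2*V))
a = 88/3 (a = (12 + 10)*(-5 + 6 + 2/6) = 22*(-5 + 6 + 2*(⅙)) = 22*(-5 + 6 + ⅓) = 22*(4/3) = 88/3 ≈ 29.333)
G(g, W) = 128 + W (G(g, W) = W - 1*(-128) = W + 128 = 128 + W)
G(-485, a) - 1*198814 = (128 + 88/3) - 1*198814 = 472/3 - 198814 = -595970/3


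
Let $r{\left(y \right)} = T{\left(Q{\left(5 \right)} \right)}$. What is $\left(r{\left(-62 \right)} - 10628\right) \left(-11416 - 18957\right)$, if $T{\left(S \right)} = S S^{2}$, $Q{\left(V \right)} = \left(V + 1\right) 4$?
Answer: $-97072108$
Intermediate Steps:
$Q{\left(V \right)} = 4 + 4 V$ ($Q{\left(V \right)} = \left(1 + V\right) 4 = 4 + 4 V$)
$T{\left(S \right)} = S^{3}$
$r{\left(y \right)} = 13824$ ($r{\left(y \right)} = \left(4 + 4 \cdot 5\right)^{3} = \left(4 + 20\right)^{3} = 24^{3} = 13824$)
$\left(r{\left(-62 \right)} - 10628\right) \left(-11416 - 18957\right) = \left(13824 - 10628\right) \left(-11416 - 18957\right) = 3196 \left(-30373\right) = -97072108$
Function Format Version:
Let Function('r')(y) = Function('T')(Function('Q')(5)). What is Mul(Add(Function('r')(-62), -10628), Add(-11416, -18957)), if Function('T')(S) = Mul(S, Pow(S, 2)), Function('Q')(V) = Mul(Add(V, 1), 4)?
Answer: -97072108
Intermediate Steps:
Function('Q')(V) = Add(4, Mul(4, V)) (Function('Q')(V) = Mul(Add(1, V), 4) = Add(4, Mul(4, V)))
Function('T')(S) = Pow(S, 3)
Function('r')(y) = 13824 (Function('r')(y) = Pow(Add(4, Mul(4, 5)), 3) = Pow(Add(4, 20), 3) = Pow(24, 3) = 13824)
Mul(Add(Function('r')(-62), -10628), Add(-11416, -18957)) = Mul(Add(13824, -10628), Add(-11416, -18957)) = Mul(3196, -30373) = -97072108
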